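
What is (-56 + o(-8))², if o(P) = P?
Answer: 4096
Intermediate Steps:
(-56 + o(-8))² = (-56 - 8)² = (-64)² = 4096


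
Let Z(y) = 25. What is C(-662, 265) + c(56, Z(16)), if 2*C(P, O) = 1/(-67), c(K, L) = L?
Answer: 3349/134 ≈ 24.993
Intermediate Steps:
C(P, O) = -1/134 (C(P, O) = (1/2)/(-67) = (1/2)*(-1/67) = -1/134)
C(-662, 265) + c(56, Z(16)) = -1/134 + 25 = 3349/134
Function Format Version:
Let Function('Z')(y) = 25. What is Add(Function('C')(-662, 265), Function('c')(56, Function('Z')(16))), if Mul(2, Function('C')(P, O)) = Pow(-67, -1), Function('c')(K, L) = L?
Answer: Rational(3349, 134) ≈ 24.993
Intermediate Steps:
Function('C')(P, O) = Rational(-1, 134) (Function('C')(P, O) = Mul(Rational(1, 2), Pow(-67, -1)) = Mul(Rational(1, 2), Rational(-1, 67)) = Rational(-1, 134))
Add(Function('C')(-662, 265), Function('c')(56, Function('Z')(16))) = Add(Rational(-1, 134), 25) = Rational(3349, 134)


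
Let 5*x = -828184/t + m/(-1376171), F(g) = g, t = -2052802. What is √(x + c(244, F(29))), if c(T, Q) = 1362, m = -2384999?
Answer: √67956700288153096088426391055/7062516452855 ≈ 36.911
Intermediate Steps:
x = 3017826760331/7062516452855 (x = (-828184/(-2052802) - 2384999/(-1376171))/5 = (-828184*(-1/2052802) - 2384999*(-1/1376171))/5 = (414092/1026401 + 2384999/1376171)/5 = (⅕)*(3017826760331/1412503290571) = 3017826760331/7062516452855 ≈ 0.42730)
√(x + c(244, F(29))) = √(3017826760331/7062516452855 + 1362) = √(9622165235548841/7062516452855) = √67956700288153096088426391055/7062516452855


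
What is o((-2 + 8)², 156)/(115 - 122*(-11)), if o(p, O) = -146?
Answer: -146/1457 ≈ -0.10021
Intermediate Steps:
o((-2 + 8)², 156)/(115 - 122*(-11)) = -146/(115 - 122*(-11)) = -146/(115 + 1342) = -146/1457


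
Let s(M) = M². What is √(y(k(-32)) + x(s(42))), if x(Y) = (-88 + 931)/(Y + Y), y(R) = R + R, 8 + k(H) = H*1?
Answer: I*√562794/84 ≈ 8.9309*I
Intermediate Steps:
k(H) = -8 + H (k(H) = -8 + H*1 = -8 + H)
y(R) = 2*R
x(Y) = 843/(2*Y) (x(Y) = 843/((2*Y)) = 843*(1/(2*Y)) = 843/(2*Y))
√(y(k(-32)) + x(s(42))) = √(2*(-8 - 32) + 843/(2*(42²))) = √(2*(-40) + (843/2)/1764) = √(-80 + (843/2)*(1/1764)) = √(-80 + 281/1176) = √(-93799/1176) = I*√562794/84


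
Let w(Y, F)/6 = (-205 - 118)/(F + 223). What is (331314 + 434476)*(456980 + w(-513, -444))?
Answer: 4549446584660/13 ≈ 3.4996e+11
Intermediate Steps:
w(Y, F) = -1938/(223 + F) (w(Y, F) = 6*((-205 - 118)/(F + 223)) = 6*(-323/(223 + F)) = -1938/(223 + F))
(331314 + 434476)*(456980 + w(-513, -444)) = (331314 + 434476)*(456980 - 1938/(223 - 444)) = 765790*(456980 - 1938/(-221)) = 765790*(456980 - 1938*(-1/221)) = 765790*(456980 + 114/13) = 765790*(5940854/13) = 4549446584660/13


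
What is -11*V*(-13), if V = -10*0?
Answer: 0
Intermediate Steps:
V = 0
-11*V*(-13) = -11*0*(-13) = 0*(-13) = 0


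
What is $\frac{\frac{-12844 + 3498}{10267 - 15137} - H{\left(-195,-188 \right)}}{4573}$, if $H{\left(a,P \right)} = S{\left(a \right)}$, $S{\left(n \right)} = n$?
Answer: $\frac{479498}{11135255} \approx 0.043061$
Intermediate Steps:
$H{\left(a,P \right)} = a$
$\frac{\frac{-12844 + 3498}{10267 - 15137} - H{\left(-195,-188 \right)}}{4573} = \frac{\frac{-12844 + 3498}{10267 - 15137} - -195}{4573} = \left(- \frac{9346}{-4870} + 195\right) \frac{1}{4573} = \left(\left(-9346\right) \left(- \frac{1}{4870}\right) + 195\right) \frac{1}{4573} = \left(\frac{4673}{2435} + 195\right) \frac{1}{4573} = \frac{479498}{2435} \cdot \frac{1}{4573} = \frac{479498}{11135255}$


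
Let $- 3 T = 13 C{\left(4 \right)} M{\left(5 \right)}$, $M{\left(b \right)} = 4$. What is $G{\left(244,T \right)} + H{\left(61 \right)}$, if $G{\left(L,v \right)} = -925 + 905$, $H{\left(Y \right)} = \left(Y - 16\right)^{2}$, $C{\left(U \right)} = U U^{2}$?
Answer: $2005$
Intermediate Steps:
$C{\left(U \right)} = U^{3}$
$T = - \frac{3328}{3}$ ($T = - \frac{13 \cdot 4^{3} \cdot 4}{3} = - \frac{13 \cdot 64 \cdot 4}{3} = - \frac{832 \cdot 4}{3} = \left(- \frac{1}{3}\right) 3328 = - \frac{3328}{3} \approx -1109.3$)
$H{\left(Y \right)} = \left(-16 + Y\right)^{2}$
$G{\left(L,v \right)} = -20$
$G{\left(244,T \right)} + H{\left(61 \right)} = -20 + \left(-16 + 61\right)^{2} = -20 + 45^{2} = -20 + 2025 = 2005$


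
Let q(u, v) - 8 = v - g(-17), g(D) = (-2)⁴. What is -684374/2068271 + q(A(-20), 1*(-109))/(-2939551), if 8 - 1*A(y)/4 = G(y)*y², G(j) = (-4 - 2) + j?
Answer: -2011510288367/6079788086321 ≈ -0.33085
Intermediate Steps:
g(D) = 16
G(j) = -6 + j
A(y) = 32 - 4*y²*(-6 + y) (A(y) = 32 - 4*(-6 + y)*y² = 32 - 4*y²*(-6 + y))
q(u, v) = -8 + v (q(u, v) = 8 + (v - 1*16) = 8 + (v - 16) = 8 + (-16 + v) = -8 + v)
-684374/2068271 + q(A(-20), 1*(-109))/(-2939551) = -684374/2068271 + (-8 + 1*(-109))/(-2939551) = -684374*1/2068271 + (-8 - 109)*(-1/2939551) = -684374/2068271 - 117*(-1/2939551) = -684374/2068271 + 117/2939551 = -2011510288367/6079788086321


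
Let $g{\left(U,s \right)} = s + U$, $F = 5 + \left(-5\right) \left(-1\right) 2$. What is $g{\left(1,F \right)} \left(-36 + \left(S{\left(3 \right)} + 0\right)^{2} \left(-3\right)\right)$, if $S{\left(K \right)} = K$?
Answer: $-1008$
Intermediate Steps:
$F = 15$ ($F = 5 + 5 \cdot 2 = 5 + 10 = 15$)
$g{\left(U,s \right)} = U + s$
$g{\left(1,F \right)} \left(-36 + \left(S{\left(3 \right)} + 0\right)^{2} \left(-3\right)\right) = \left(1 + 15\right) \left(-36 + \left(3 + 0\right)^{2} \left(-3\right)\right) = 16 \left(-36 + 3^{2} \left(-3\right)\right) = 16 \left(-36 + 9 \left(-3\right)\right) = 16 \left(-36 - 27\right) = 16 \left(-63\right) = -1008$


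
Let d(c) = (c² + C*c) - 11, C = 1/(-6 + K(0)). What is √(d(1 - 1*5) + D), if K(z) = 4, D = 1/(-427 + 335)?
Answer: √14789/46 ≈ 2.6437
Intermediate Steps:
D = -1/92 (D = 1/(-92) = -1/92 ≈ -0.010870)
C = -½ (C = 1/(-6 + 4) = 1/(-2) = -½ ≈ -0.50000)
d(c) = -11 + c² - c/2 (d(c) = (c² - c/2) - 11 = -11 + c² - c/2)
√(d(1 - 1*5) + D) = √((-11 + (1 - 1*5)² - (1 - 1*5)/2) - 1/92) = √((-11 + (1 - 5)² - (1 - 5)/2) - 1/92) = √((-11 + (-4)² - ½*(-4)) - 1/92) = √((-11 + 16 + 2) - 1/92) = √(7 - 1/92) = √(643/92) = √14789/46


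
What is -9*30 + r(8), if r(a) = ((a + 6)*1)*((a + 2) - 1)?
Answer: -144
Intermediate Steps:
r(a) = (1 + a)*(6 + a) (r(a) = ((6 + a)*1)*((2 + a) - 1) = (6 + a)*(1 + a) = (1 + a)*(6 + a))
-9*30 + r(8) = -9*30 + (6 + 8² + 7*8) = -270 + (6 + 64 + 56) = -270 + 126 = -144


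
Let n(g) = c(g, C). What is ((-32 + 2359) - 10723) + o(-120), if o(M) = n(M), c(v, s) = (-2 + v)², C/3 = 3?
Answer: 6488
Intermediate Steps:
C = 9 (C = 3*3 = 9)
n(g) = (-2 + g)²
o(M) = (-2 + M)²
((-32 + 2359) - 10723) + o(-120) = ((-32 + 2359) - 10723) + (-2 - 120)² = (2327 - 10723) + (-122)² = -8396 + 14884 = 6488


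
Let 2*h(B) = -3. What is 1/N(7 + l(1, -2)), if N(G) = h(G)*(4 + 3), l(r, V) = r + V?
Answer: -2/21 ≈ -0.095238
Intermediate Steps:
l(r, V) = V + r
h(B) = -3/2 (h(B) = (1/2)*(-3) = -3/2)
N(G) = -21/2 (N(G) = -3*(4 + 3)/2 = -3/2*7 = -21/2)
1/N(7 + l(1, -2)) = 1/(-21/2) = -2/21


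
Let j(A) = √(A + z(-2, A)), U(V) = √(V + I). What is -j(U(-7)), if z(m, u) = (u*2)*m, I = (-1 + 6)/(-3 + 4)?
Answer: 2^(¼)*√3*(-I)^(5/2) ≈ -1.4565 + 1.4565*I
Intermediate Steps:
I = 5 (I = 5/1 = 5*1 = 5)
z(m, u) = 2*m*u (z(m, u) = (2*u)*m = 2*m*u)
U(V) = √(5 + V) (U(V) = √(V + 5) = √(5 + V))
j(A) = √3*√(-A) (j(A) = √(A + 2*(-2)*A) = √(A - 4*A) = √(-3*A) = √3*√(-A))
-j(U(-7)) = -√3*√(-√(5 - 7)) = -√3*√(-√(-2)) = -√3*√(-I*√2) = -√3*2^(¼)*√(-I) = -2^(¼)*√3*√(-I)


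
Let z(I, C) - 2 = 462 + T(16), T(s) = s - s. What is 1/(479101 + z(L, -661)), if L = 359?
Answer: 1/479565 ≈ 2.0852e-6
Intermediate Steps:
T(s) = 0
z(I, C) = 464 (z(I, C) = 2 + (462 + 0) = 2 + 462 = 464)
1/(479101 + z(L, -661)) = 1/(479101 + 464) = 1/479565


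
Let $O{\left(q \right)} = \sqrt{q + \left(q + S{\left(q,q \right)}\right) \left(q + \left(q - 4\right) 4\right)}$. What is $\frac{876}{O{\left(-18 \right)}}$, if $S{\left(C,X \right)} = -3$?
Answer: $\frac{73 \sqrt{138}}{46} \approx 18.643$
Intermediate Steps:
$O{\left(q \right)} = \sqrt{q + \left(-16 + 5 q\right) \left(-3 + q\right)}$ ($O{\left(q \right)} = \sqrt{q + \left(q - 3\right) \left(q + \left(q - 4\right) 4\right)} = \sqrt{q + \left(-3 + q\right) \left(q + \left(-4 + q\right) 4\right)} = \sqrt{q + \left(-3 + q\right) \left(q + \left(-16 + 4 q\right)\right)} = \sqrt{q + \left(-3 + q\right) \left(-16 + 5 q\right)} = \sqrt{q + \left(-16 + 5 q\right) \left(-3 + q\right)}$)
$\frac{876}{O{\left(-18 \right)}} = \frac{876}{\sqrt{48 - -540 + 5 \left(-18\right)^{2}}} = \frac{876}{\sqrt{48 + 540 + 5 \cdot 324}} = \frac{876}{\sqrt{48 + 540 + 1620}} = \frac{876}{\sqrt{2208}} = \frac{876}{4 \sqrt{138}} = 876 \frac{\sqrt{138}}{552} = \frac{73 \sqrt{138}}{46}$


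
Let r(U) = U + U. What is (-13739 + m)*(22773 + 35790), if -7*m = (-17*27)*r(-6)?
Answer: -5954744403/7 ≈ -8.5068e+8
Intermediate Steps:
r(U) = 2*U
m = -5508/7 (m = -(-17*27)*2*(-6)/7 = -(-459)*(-12)/7 = -⅐*5508 = -5508/7 ≈ -786.86)
(-13739 + m)*(22773 + 35790) = (-13739 - 5508/7)*(22773 + 35790) = -101681/7*58563 = -5954744403/7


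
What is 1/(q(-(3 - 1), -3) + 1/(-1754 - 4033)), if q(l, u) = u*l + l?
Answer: 5787/23147 ≈ 0.25001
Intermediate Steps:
q(l, u) = l + l*u (q(l, u) = l*u + l = l + l*u)
1/(q(-(3 - 1), -3) + 1/(-1754 - 4033)) = 1/((-(3 - 1))*(1 - 3) + 1/(-1754 - 4033)) = 1/(-1*2*(-2) + 1/(-5787)) = 1/(-2*(-2) - 1/5787) = 1/(4 - 1/5787) = 1/(23147/5787) = 5787/23147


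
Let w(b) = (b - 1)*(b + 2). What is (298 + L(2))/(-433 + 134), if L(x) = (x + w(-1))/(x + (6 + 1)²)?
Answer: -298/299 ≈ -0.99666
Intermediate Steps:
w(b) = (-1 + b)*(2 + b)
L(x) = (-2 + x)/(49 + x) (L(x) = (x + (-2 - 1 + (-1)²))/(x + (6 + 1)²) = (x + (-2 - 1 + 1))/(x + 7²) = (x - 2)/(x + 49) = (-2 + x)/(49 + x))
(298 + L(2))/(-433 + 134) = (298 + (-2 + 2)/(49 + 2))/(-433 + 134) = (298 + 0/51)/(-299) = (298 + (1/51)*0)*(-1/299) = (298 + 0)*(-1/299) = 298*(-1/299) = -298/299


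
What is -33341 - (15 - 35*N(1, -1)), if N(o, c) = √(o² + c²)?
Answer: -33356 + 35*√2 ≈ -33307.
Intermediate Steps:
N(o, c) = √(c² + o²)
-33341 - (15 - 35*N(1, -1)) = -33341 - (15 - 35*√((-1)² + 1²)) = -33341 - (15 - 35*√(1 + 1)) = -33341 - (15 - 35*√2) = -33341 + (-15 + 35*√2) = -33356 + 35*√2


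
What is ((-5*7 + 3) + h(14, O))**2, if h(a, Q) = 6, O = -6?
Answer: 676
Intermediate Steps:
((-5*7 + 3) + h(14, O))**2 = ((-5*7 + 3) + 6)**2 = ((-35 + 3) + 6)**2 = (-32 + 6)**2 = (-26)**2 = 676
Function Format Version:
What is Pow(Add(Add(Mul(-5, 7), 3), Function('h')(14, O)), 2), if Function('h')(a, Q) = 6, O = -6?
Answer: 676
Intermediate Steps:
Pow(Add(Add(Mul(-5, 7), 3), Function('h')(14, O)), 2) = Pow(Add(Add(Mul(-5, 7), 3), 6), 2) = Pow(Add(Add(-35, 3), 6), 2) = Pow(Add(-32, 6), 2) = Pow(-26, 2) = 676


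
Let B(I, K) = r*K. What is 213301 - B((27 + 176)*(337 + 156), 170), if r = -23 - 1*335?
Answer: 274161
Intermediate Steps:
r = -358 (r = -23 - 335 = -358)
B(I, K) = -358*K
213301 - B((27 + 176)*(337 + 156), 170) = 213301 - (-358)*170 = 213301 - 1*(-60860) = 213301 + 60860 = 274161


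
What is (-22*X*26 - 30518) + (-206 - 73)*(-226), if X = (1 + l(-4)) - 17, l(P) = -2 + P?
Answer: 45120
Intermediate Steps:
X = -22 (X = (1 + (-2 - 4)) - 17 = (1 - 6) - 17 = -5 - 17 = -22)
(-22*X*26 - 30518) + (-206 - 73)*(-226) = (-22*(-22)*26 - 30518) + (-206 - 73)*(-226) = (484*26 - 30518) - 279*(-226) = (12584 - 30518) + 63054 = -17934 + 63054 = 45120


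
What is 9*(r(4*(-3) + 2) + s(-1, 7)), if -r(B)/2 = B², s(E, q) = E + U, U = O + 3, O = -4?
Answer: -1818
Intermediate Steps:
U = -1 (U = -4 + 3 = -1)
s(E, q) = -1 + E (s(E, q) = E - 1 = -1 + E)
r(B) = -2*B²
9*(r(4*(-3) + 2) + s(-1, 7)) = 9*(-2*(4*(-3) + 2)² + (-1 - 1)) = 9*(-2*(-12 + 2)² - 2) = 9*(-2*(-10)² - 2) = 9*(-2*100 - 2) = 9*(-200 - 2) = 9*(-202) = -1818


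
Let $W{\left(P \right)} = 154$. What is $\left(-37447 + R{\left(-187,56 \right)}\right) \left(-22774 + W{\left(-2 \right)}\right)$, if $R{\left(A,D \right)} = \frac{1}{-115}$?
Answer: $\frac{19482180744}{23} \approx 8.4705 \cdot 10^{8}$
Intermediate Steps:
$R{\left(A,D \right)} = - \frac{1}{115}$
$\left(-37447 + R{\left(-187,56 \right)}\right) \left(-22774 + W{\left(-2 \right)}\right) = \left(-37447 - \frac{1}{115}\right) \left(-22774 + 154\right) = \left(- \frac{4306406}{115}\right) \left(-22620\right) = \frac{19482180744}{23}$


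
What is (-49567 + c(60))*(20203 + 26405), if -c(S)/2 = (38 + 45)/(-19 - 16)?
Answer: -80849918832/35 ≈ -2.3100e+9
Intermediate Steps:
c(S) = 166/35 (c(S) = -2*(38 + 45)/(-19 - 16) = -166/(-35) = -166*(-1)/35 = -2*(-83/35) = 166/35)
(-49567 + c(60))*(20203 + 26405) = (-49567 + 166/35)*(20203 + 26405) = -1734679/35*46608 = -80849918832/35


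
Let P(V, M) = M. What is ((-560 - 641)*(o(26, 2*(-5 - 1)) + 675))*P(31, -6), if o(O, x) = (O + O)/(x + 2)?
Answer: 24132894/5 ≈ 4.8266e+6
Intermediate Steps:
o(O, x) = 2*O/(2 + x) (o(O, x) = (2*O)/(2 + x) = 2*O/(2 + x))
((-560 - 641)*(o(26, 2*(-5 - 1)) + 675))*P(31, -6) = ((-560 - 641)*(2*26/(2 + 2*(-5 - 1)) + 675))*(-6) = -1201*(2*26/(2 + 2*(-6)) + 675)*(-6) = -1201*(2*26/(2 - 12) + 675)*(-6) = -1201*(2*26/(-10) + 675)*(-6) = -1201*(2*26*(-⅒) + 675)*(-6) = -1201*(-26/5 + 675)*(-6) = -1201*3349/5*(-6) = -4022149/5*(-6) = 24132894/5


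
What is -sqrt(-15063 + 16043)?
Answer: -14*sqrt(5) ≈ -31.305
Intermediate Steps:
-sqrt(-15063 + 16043) = -sqrt(980) = -14*sqrt(5)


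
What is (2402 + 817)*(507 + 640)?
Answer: 3692193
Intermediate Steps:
(2402 + 817)*(507 + 640) = 3219*1147 = 3692193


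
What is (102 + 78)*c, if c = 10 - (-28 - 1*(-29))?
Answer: 1620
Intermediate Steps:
c = 9 (c = 10 - (-28 + 29) = 10 - 1*1 = 10 - 1 = 9)
(102 + 78)*c = (102 + 78)*9 = 180*9 = 1620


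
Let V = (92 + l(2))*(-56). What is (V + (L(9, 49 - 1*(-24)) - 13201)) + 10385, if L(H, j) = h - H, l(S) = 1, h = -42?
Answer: -8075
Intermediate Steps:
L(H, j) = -42 - H
V = -5208 (V = (92 + 1)*(-56) = 93*(-56) = -5208)
(V + (L(9, 49 - 1*(-24)) - 13201)) + 10385 = (-5208 + ((-42 - 1*9) - 13201)) + 10385 = (-5208 + ((-42 - 9) - 13201)) + 10385 = (-5208 + (-51 - 13201)) + 10385 = (-5208 - 13252) + 10385 = -18460 + 10385 = -8075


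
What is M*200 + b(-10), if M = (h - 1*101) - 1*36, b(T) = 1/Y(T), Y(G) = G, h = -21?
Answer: -316001/10 ≈ -31600.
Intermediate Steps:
b(T) = 1/T
M = -158 (M = (-21 - 1*101) - 1*36 = (-21 - 101) - 36 = -122 - 36 = -158)
M*200 + b(-10) = -158*200 + 1/(-10) = -31600 - ⅒ = -316001/10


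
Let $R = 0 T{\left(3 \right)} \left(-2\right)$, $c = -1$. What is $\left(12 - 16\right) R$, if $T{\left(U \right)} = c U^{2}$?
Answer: $0$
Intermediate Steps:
$T{\left(U \right)} = - U^{2}$
$R = 0$ ($R = 0 \left(- 3^{2}\right) \left(-2\right) = 0 \left(\left(-1\right) 9\right) \left(-2\right) = 0 \left(-9\right) \left(-2\right) = 0 \left(-2\right) = 0$)
$\left(12 - 16\right) R = \left(12 - 16\right) 0 = \left(-4\right) 0 = 0$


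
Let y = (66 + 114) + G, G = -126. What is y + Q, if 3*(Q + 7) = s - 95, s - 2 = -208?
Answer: -160/3 ≈ -53.333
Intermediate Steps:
s = -206 (s = 2 - 208 = -206)
Q = -322/3 (Q = -7 + (-206 - 95)/3 = -7 + (1/3)*(-301) = -7 - 301/3 = -322/3 ≈ -107.33)
y = 54 (y = (66 + 114) - 126 = 180 - 126 = 54)
y + Q = 54 - 322/3 = -160/3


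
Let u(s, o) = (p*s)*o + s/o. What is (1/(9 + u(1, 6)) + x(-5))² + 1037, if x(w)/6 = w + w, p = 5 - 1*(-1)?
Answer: 340350833/73441 ≈ 4634.3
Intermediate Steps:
p = 6 (p = 5 + 1 = 6)
u(s, o) = s/o + 6*o*s (u(s, o) = (6*s)*o + s/o = 6*o*s + s/o = s/o + 6*o*s)
x(w) = 12*w (x(w) = 6*(w + w) = 6*(2*w) = 12*w)
(1/(9 + u(1, 6)) + x(-5))² + 1037 = (1/(9 + (1/6 + 6*6*1)) + 12*(-5))² + 1037 = (1/(9 + (1*(⅙) + 36)) - 60)² + 1037 = (1/(9 + (⅙ + 36)) - 60)² + 1037 = (1/(9 + 217/6) - 60)² + 1037 = (1/(271/6) - 60)² + 1037 = (6/271 - 60)² + 1037 = (-16254/271)² + 1037 = 264192516/73441 + 1037 = 340350833/73441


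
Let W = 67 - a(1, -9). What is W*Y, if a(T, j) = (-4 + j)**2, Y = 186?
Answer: -18972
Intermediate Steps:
W = -102 (W = 67 - (-4 - 9)**2 = 67 - 1*(-13)**2 = 67 - 1*169 = 67 - 169 = -102)
W*Y = -102*186 = -18972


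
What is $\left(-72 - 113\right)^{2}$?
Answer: $34225$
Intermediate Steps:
$\left(-72 - 113\right)^{2} = \left(-185\right)^{2} = 34225$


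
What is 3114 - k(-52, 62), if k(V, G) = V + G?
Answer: 3104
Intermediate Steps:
k(V, G) = G + V
3114 - k(-52, 62) = 3114 - (62 - 52) = 3114 - 1*10 = 3114 - 10 = 3104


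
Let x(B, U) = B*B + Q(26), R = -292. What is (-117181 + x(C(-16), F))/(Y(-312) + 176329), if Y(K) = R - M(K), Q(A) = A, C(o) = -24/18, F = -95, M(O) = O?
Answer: -1054379/1587141 ≈ -0.66433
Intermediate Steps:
C(o) = -4/3 (C(o) = -24*1/18 = -4/3)
Y(K) = -292 - K
x(B, U) = 26 + B² (x(B, U) = B*B + 26 = B² + 26 = 26 + B²)
(-117181 + x(C(-16), F))/(Y(-312) + 176329) = (-117181 + (26 + (-4/3)²))/((-292 - 1*(-312)) + 176329) = (-117181 + (26 + 16/9))/((-292 + 312) + 176329) = (-117181 + 250/9)/(20 + 176329) = -1054379/9/176349 = -1054379/9*1/176349 = -1054379/1587141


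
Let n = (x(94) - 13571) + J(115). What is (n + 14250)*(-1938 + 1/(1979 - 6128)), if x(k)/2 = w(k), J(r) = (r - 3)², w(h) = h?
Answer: -107834672593/4149 ≈ -2.5991e+7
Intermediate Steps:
J(r) = (-3 + r)²
x(k) = 2*k
n = -839 (n = (2*94 - 13571) + (-3 + 115)² = (188 - 13571) + 112² = -13383 + 12544 = -839)
(n + 14250)*(-1938 + 1/(1979 - 6128)) = (-839 + 14250)*(-1938 + 1/(1979 - 6128)) = 13411*(-1938 + 1/(-4149)) = 13411*(-1938 - 1/4149) = 13411*(-8040763/4149) = -107834672593/4149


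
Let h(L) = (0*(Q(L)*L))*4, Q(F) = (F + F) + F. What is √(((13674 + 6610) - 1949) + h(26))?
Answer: √18335 ≈ 135.41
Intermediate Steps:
Q(F) = 3*F (Q(F) = 2*F + F = 3*F)
h(L) = 0 (h(L) = (0*((3*L)*L))*4 = (0*(3*L²))*4 = 0*4 = 0)
√(((13674 + 6610) - 1949) + h(26)) = √(((13674 + 6610) - 1949) + 0) = √((20284 - 1949) + 0) = √(18335 + 0) = √18335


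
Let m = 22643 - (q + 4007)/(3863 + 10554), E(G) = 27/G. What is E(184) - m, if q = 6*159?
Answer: -60064418021/2652728 ≈ -22643.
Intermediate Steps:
q = 954
m = 326439170/14417 (m = 22643 - (954 + 4007)/(3863 + 10554) = 22643 - 4961/14417 = 326439170/14417 ≈ 22643.)
E(184) - m = 27/184 - 1*326439170/14417 = 27*(1/184) - 326439170/14417 = 27/184 - 326439170/14417 = -60064418021/2652728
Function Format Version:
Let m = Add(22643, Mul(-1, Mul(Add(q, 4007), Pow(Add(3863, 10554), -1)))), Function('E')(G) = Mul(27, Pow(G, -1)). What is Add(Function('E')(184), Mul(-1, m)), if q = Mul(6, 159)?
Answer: Rational(-60064418021, 2652728) ≈ -22643.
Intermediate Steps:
q = 954
m = Rational(326439170, 14417) (m = Add(22643, Mul(-1, Mul(Add(954, 4007), Pow(Add(3863, 10554), -1)))) = Add(22643, Mul(-1, Mul(4961, Pow(14417, -1)))) = Add(22643, Mul(-1, Mul(4961, Rational(1, 14417)))) = Add(22643, Mul(-1, Rational(4961, 14417))) = Add(22643, Rational(-4961, 14417)) = Rational(326439170, 14417) ≈ 22643.)
Add(Function('E')(184), Mul(-1, m)) = Add(Mul(27, Pow(184, -1)), Mul(-1, Rational(326439170, 14417))) = Add(Mul(27, Rational(1, 184)), Rational(-326439170, 14417)) = Add(Rational(27, 184), Rational(-326439170, 14417)) = Rational(-60064418021, 2652728)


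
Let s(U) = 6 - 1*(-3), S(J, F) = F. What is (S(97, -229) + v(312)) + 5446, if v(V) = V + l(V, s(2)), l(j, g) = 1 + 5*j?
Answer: 7090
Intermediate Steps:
s(U) = 9 (s(U) = 6 + 3 = 9)
v(V) = 1 + 6*V (v(V) = V + (1 + 5*V) = 1 + 6*V)
(S(97, -229) + v(312)) + 5446 = (-229 + (1 + 6*312)) + 5446 = (-229 + (1 + 1872)) + 5446 = (-229 + 1873) + 5446 = 1644 + 5446 = 7090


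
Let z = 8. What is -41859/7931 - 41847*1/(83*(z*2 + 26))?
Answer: -22752811/1316546 ≈ -17.282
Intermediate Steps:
-41859/7931 - 41847*1/(83*(z*2 + 26)) = -41859/7931 - 41847*1/(83*(8*2 + 26)) = -41859*1/7931 - 41847*1/(83*(16 + 26)) = -41859/7931 - 41847/(42*83) = -41859/7931 - 41847/3486 = -41859/7931 - 41847*1/3486 = -41859/7931 - 13949/1162 = -22752811/1316546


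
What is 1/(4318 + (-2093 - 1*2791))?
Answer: -1/566 ≈ -0.0017668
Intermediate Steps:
1/(4318 + (-2093 - 1*2791)) = 1/(4318 + (-2093 - 2791)) = 1/(4318 - 4884) = 1/(-566) = -1/566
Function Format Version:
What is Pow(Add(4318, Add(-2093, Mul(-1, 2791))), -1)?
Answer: Rational(-1, 566) ≈ -0.0017668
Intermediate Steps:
Pow(Add(4318, Add(-2093, Mul(-1, 2791))), -1) = Pow(Add(4318, Add(-2093, -2791)), -1) = Pow(Add(4318, -4884), -1) = Pow(-566, -1) = Rational(-1, 566)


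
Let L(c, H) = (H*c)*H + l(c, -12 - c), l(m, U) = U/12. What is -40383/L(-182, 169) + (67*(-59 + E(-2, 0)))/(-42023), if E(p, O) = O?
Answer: 133470336085/1310635470121 ≈ 0.10184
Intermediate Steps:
l(m, U) = U/12 (l(m, U) = U*(1/12) = U/12)
L(c, H) = -1 - c/12 + c*H² (L(c, H) = (H*c)*H + (-12 - c)/12 = c*H² + (-1 - c/12) = -1 - c/12 + c*H²)
-40383/L(-182, 169) + (67*(-59 + E(-2, 0)))/(-42023) = -40383/(-1 - 1/12*(-182) - 182*169²) + (67*(-59 + 0))/(-42023) = -40383/(-1 + 91/6 - 182*28561) + (67*(-59))*(-1/42023) = -40383/(-1 + 91/6 - 5198102) - 3953*(-1/42023) = -40383/(-31188527/6) + 3953/42023 = -40383*(-6/31188527) + 3953/42023 = 242298/31188527 + 3953/42023 = 133470336085/1310635470121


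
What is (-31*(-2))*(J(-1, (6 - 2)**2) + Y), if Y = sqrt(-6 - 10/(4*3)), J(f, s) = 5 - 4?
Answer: 62 + 31*I*sqrt(246)/3 ≈ 62.0 + 162.07*I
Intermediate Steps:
J(f, s) = 1
Y = I*sqrt(246)/6 (Y = sqrt(-6 - 10/12) = sqrt(-6 - 10*1/12) = sqrt(-6 - 5/6) = sqrt(-41/6) = I*sqrt(246)/6 ≈ 2.6141*I)
(-31*(-2))*(J(-1, (6 - 2)**2) + Y) = (-31*(-2))*(1 + I*sqrt(246)/6) = 62*(1 + I*sqrt(246)/6) = 62 + 31*I*sqrt(246)/3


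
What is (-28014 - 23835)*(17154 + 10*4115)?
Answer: -3023004096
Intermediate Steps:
(-28014 - 23835)*(17154 + 10*4115) = -51849*(17154 + 41150) = -51849*58304 = -3023004096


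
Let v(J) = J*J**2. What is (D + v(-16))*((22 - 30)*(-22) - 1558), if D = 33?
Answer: 5615066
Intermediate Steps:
v(J) = J**3
(D + v(-16))*((22 - 30)*(-22) - 1558) = (33 + (-16)**3)*((22 - 30)*(-22) - 1558) = (33 - 4096)*(-8*(-22) - 1558) = -4063*(176 - 1558) = -4063*(-1382) = 5615066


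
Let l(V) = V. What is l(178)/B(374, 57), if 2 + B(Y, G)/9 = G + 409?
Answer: 89/2088 ≈ 0.042625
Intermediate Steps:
B(Y, G) = 3663 + 9*G (B(Y, G) = -18 + 9*(G + 409) = -18 + 9*(409 + G) = -18 + (3681 + 9*G) = 3663 + 9*G)
l(178)/B(374, 57) = 178/(3663 + 9*57) = 178/(3663 + 513) = 178/4176 = 178*(1/4176) = 89/2088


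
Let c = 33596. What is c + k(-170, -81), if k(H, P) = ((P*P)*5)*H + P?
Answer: -5543335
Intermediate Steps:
k(H, P) = P + 5*H*P² (k(H, P) = (P²*5)*H + P = (5*P²)*H + P = 5*H*P² + P = P + 5*H*P²)
c + k(-170, -81) = 33596 - 81*(1 + 5*(-170)*(-81)) = 33596 - 81*(1 + 68850) = 33596 - 81*68851 = 33596 - 5576931 = -5543335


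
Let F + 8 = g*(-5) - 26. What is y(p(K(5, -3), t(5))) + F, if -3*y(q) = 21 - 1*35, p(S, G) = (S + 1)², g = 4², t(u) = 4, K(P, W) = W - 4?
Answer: -328/3 ≈ -109.33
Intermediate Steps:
K(P, W) = -4 + W
g = 16
p(S, G) = (1 + S)²
F = -114 (F = -8 + (16*(-5) - 26) = -8 + (-80 - 26) = -8 - 106 = -114)
y(q) = 14/3 (y(q) = -(21 - 1*35)/3 = -(21 - 35)/3 = -⅓*(-14) = 14/3)
y(p(K(5, -3), t(5))) + F = 14/3 - 114 = -328/3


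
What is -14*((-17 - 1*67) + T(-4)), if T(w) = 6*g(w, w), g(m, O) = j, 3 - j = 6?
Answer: 1428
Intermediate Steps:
j = -3 (j = 3 - 1*6 = 3 - 6 = -3)
g(m, O) = -3
T(w) = -18 (T(w) = 6*(-3) = -18)
-14*((-17 - 1*67) + T(-4)) = -14*((-17 - 1*67) - 18) = -14*((-17 - 67) - 18) = -14*(-84 - 18) = -14*(-102) = 1428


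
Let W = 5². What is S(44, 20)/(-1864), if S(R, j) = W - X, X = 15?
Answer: -5/932 ≈ -0.0053648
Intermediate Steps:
W = 25
S(R, j) = 10 (S(R, j) = 25 - 1*15 = 25 - 15 = 10)
S(44, 20)/(-1864) = 10/(-1864) = 10*(-1/1864) = -5/932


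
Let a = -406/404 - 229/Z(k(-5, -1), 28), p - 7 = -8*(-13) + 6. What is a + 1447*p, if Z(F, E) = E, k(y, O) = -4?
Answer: 478751601/2828 ≈ 1.6929e+5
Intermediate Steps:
p = 117 (p = 7 + (-8*(-13) + 6) = 7 + (104 + 6) = 7 + 110 = 117)
a = -25971/2828 (a = -406/404 - 229/28 = -406*1/404 - 229*1/28 = -203/202 - 229/28 = -25971/2828 ≈ -9.1835)
a + 1447*p = -25971/2828 + 1447*117 = -25971/2828 + 169299 = 478751601/2828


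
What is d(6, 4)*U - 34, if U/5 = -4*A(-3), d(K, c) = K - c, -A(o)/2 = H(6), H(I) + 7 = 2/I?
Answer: -1702/3 ≈ -567.33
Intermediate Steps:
H(I) = -7 + 2/I
A(o) = 40/3 (A(o) = -2*(-7 + 2/6) = -2*(-7 + 2*(⅙)) = -2*(-7 + ⅓) = -2*(-20/3) = 40/3)
U = -800/3 (U = 5*(-4*40/3) = 5*(-160/3) = -800/3 ≈ -266.67)
d(6, 4)*U - 34 = (6 - 1*4)*(-800/3) - 34 = (6 - 4)*(-800/3) - 34 = 2*(-800/3) - 34 = -1600/3 - 34 = -1702/3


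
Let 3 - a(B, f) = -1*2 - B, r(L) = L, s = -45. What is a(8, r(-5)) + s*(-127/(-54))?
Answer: -557/6 ≈ -92.833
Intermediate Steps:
a(B, f) = 5 + B (a(B, f) = 3 - (-1*2 - B) = 3 - (-2 - B) = 3 + (2 + B) = 5 + B)
a(8, r(-5)) + s*(-127/(-54)) = (5 + 8) - (-5715)/(-54) = 13 - (-5715)*(-1)/54 = 13 - 45*127/54 = 13 - 635/6 = -557/6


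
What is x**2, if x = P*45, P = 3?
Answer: 18225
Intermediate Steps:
x = 135 (x = 3*45 = 135)
x**2 = 135**2 = 18225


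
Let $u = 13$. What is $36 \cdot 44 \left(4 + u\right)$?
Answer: $26928$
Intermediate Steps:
$36 \cdot 44 \left(4 + u\right) = 36 \cdot 44 \left(4 + 13\right) = 1584 \cdot 17 = 26928$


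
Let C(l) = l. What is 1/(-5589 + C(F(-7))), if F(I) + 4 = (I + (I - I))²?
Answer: -1/5544 ≈ -0.00018038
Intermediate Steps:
F(I) = -4 + I² (F(I) = -4 + (I + (I - I))² = -4 + (I + 0)² = -4 + I²)
1/(-5589 + C(F(-7))) = 1/(-5589 + (-4 + (-7)²)) = 1/(-5589 + (-4 + 49)) = 1/(-5589 + 45) = 1/(-5544) = -1/5544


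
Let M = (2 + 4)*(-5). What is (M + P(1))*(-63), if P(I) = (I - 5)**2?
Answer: 882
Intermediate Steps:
P(I) = (-5 + I)**2
M = -30 (M = 6*(-5) = -30)
(M + P(1))*(-63) = (-30 + (-5 + 1)**2)*(-63) = (-30 + (-4)**2)*(-63) = (-30 + 16)*(-63) = -14*(-63) = 882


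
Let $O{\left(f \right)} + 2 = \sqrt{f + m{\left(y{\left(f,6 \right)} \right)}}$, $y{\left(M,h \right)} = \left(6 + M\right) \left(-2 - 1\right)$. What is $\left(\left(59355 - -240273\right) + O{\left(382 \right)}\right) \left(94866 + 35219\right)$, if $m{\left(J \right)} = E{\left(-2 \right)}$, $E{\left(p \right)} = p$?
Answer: $38976848210 + 260170 \sqrt{95} \approx 3.8979 \cdot 10^{10}$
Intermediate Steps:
$y{\left(M,h \right)} = -18 - 3 M$ ($y{\left(M,h \right)} = \left(6 + M\right) \left(-3\right) = -18 - 3 M$)
$m{\left(J \right)} = -2$
$O{\left(f \right)} = -2 + \sqrt{-2 + f}$ ($O{\left(f \right)} = -2 + \sqrt{f - 2} = -2 + \sqrt{-2 + f}$)
$\left(\left(59355 - -240273\right) + O{\left(382 \right)}\right) \left(94866 + 35219\right) = \left(\left(59355 - -240273\right) - \left(2 - \sqrt{-2 + 382}\right)\right) \left(94866 + 35219\right) = \left(\left(59355 + 240273\right) - \left(2 - \sqrt{380}\right)\right) 130085 = \left(299628 - \left(2 - 2 \sqrt{95}\right)\right) 130085 = \left(299626 + 2 \sqrt{95}\right) 130085 = 38976848210 + 260170 \sqrt{95}$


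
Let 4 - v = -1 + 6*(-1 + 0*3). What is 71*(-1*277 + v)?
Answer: -18886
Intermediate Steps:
v = 11 (v = 4 - (-1 + 6*(-1 + 0*3)) = 4 - (-1 + 6*(-1 + 0)) = 4 - (-1 + 6*(-1)) = 4 - (-1 - 6) = 4 - 1*(-7) = 4 + 7 = 11)
71*(-1*277 + v) = 71*(-1*277 + 11) = 71*(-277 + 11) = 71*(-266) = -18886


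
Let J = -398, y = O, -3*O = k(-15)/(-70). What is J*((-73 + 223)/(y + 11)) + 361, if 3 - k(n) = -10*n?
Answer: -559817/103 ≈ -5435.1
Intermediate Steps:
k(n) = 3 + 10*n (k(n) = 3 - (-10)*n = 3 + 10*n)
O = -7/10 (O = -(3 + 10*(-15))/(3*(-70)) = -(3 - 150)*(-1)/(3*70) = -(-49)*(-1)/70 = -⅓*21/10 = -7/10 ≈ -0.70000)
y = -7/10 ≈ -0.70000
J*((-73 + 223)/(y + 11)) + 361 = -398*(-73 + 223)/(-7/10 + 11) + 361 = -59700/103/10 + 361 = -59700*10/103 + 361 = -398*1500/103 + 361 = -597000/103 + 361 = -559817/103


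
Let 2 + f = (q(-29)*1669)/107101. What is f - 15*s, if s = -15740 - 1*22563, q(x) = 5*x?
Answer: 61533887838/107101 ≈ 5.7454e+5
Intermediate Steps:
s = -38303 (s = -15740 - 22563 = -38303)
f = -456207/107101 (f = -2 + ((5*(-29))*1669)/107101 = -2 - 145*1669*(1/107101) = -2 - 242005*1/107101 = -2 - 242005/107101 = -456207/107101 ≈ -4.2596)
f - 15*s = -456207/107101 - 15*(-38303) = -456207/107101 - 1*(-574545) = -456207/107101 + 574545 = 61533887838/107101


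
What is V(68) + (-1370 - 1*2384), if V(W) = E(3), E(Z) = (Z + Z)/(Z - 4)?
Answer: -3760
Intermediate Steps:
E(Z) = 2*Z/(-4 + Z) (E(Z) = (2*Z)/(-4 + Z) = 2*Z/(-4 + Z))
V(W) = -6 (V(W) = 2*3/(-4 + 3) = 2*3/(-1) = 2*3*(-1) = -6)
V(68) + (-1370 - 1*2384) = -6 + (-1370 - 1*2384) = -6 + (-1370 - 2384) = -6 - 3754 = -3760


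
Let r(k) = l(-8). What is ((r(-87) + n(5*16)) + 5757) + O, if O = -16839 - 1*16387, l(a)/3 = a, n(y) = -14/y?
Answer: -1099727/40 ≈ -27493.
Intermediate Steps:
l(a) = 3*a
r(k) = -24 (r(k) = 3*(-8) = -24)
O = -33226 (O = -16839 - 16387 = -33226)
((r(-87) + n(5*16)) + 5757) + O = ((-24 - 14/(5*16)) + 5757) - 33226 = ((-24 - 14/80) + 5757) - 33226 = ((-24 - 14*1/80) + 5757) - 33226 = ((-24 - 7/40) + 5757) - 33226 = (-967/40 + 5757) - 33226 = 229313/40 - 33226 = -1099727/40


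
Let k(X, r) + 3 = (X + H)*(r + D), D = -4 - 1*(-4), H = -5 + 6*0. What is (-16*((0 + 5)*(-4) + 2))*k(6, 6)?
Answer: 864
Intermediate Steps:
H = -5 (H = -5 + 0 = -5)
D = 0 (D = -4 + 4 = 0)
k(X, r) = -3 + r*(-5 + X) (k(X, r) = -3 + (X - 5)*(r + 0) = -3 + (-5 + X)*r = -3 + r*(-5 + X))
(-16*((0 + 5)*(-4) + 2))*k(6, 6) = (-16*((0 + 5)*(-4) + 2))*(-3 - 5*6 + 6*6) = (-16*(5*(-4) + 2))*(-3 - 30 + 36) = -16*(-20 + 2)*3 = -16*(-18)*3 = 288*3 = 864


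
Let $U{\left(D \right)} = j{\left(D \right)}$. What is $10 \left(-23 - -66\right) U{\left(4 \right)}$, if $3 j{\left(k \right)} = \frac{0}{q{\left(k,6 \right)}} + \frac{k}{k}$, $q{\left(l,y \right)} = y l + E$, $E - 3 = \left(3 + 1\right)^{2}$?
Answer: $\frac{430}{3} \approx 143.33$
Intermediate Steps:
$E = 19$ ($E = 3 + \left(3 + 1\right)^{2} = 3 + 4^{2} = 3 + 16 = 19$)
$q{\left(l,y \right)} = 19 + l y$ ($q{\left(l,y \right)} = y l + 19 = l y + 19 = 19 + l y$)
$j{\left(k \right)} = \frac{1}{3}$ ($j{\left(k \right)} = \frac{\frac{0}{19 + k 6} + \frac{k}{k}}{3} = \frac{\frac{0}{19 + 6 k} + 1}{3} = \frac{0 + 1}{3} = \frac{1}{3} \cdot 1 = \frac{1}{3}$)
$U{\left(D \right)} = \frac{1}{3}$
$10 \left(-23 - -66\right) U{\left(4 \right)} = 10 \left(-23 - -66\right) \frac{1}{3} = 10 \left(-23 + 66\right) \frac{1}{3} = 10 \cdot 43 \cdot \frac{1}{3} = 430 \cdot \frac{1}{3} = \frac{430}{3}$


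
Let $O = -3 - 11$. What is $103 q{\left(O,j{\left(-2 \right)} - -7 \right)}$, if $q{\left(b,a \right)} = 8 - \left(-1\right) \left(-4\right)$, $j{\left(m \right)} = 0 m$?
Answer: $412$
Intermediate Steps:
$j{\left(m \right)} = 0$
$O = -14$ ($O = -3 - 11 = -14$)
$q{\left(b,a \right)} = 4$ ($q{\left(b,a \right)} = 8 - 4 = 4$)
$103 q{\left(O,j{\left(-2 \right)} - -7 \right)} = 103 \cdot 4 = 412$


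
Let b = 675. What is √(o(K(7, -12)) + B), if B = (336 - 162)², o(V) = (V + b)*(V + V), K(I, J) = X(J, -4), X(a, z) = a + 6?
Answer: 6*√618 ≈ 149.16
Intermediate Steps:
X(a, z) = 6 + a
K(I, J) = 6 + J
o(V) = 2*V*(675 + V) (o(V) = (V + 675)*(V + V) = (675 + V)*(2*V) = 2*V*(675 + V))
B = 30276 (B = 174² = 30276)
√(o(K(7, -12)) + B) = √(2*(6 - 12)*(675 + (6 - 12)) + 30276) = √(2*(-6)*(675 - 6) + 30276) = √(2*(-6)*669 + 30276) = √(-8028 + 30276) = √22248 = 6*√618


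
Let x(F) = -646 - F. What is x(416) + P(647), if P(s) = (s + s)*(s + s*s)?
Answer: 542516202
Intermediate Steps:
P(s) = 2*s*(s + s²) (P(s) = (2*s)*(s + s²) = 2*s*(s + s²))
x(416) + P(647) = (-646 - 1*416) + 2*647²*(1 + 647) = (-646 - 416) + 2*418609*648 = -1062 + 542517264 = 542516202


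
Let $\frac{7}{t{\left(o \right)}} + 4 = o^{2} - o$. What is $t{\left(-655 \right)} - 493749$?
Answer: $- \frac{212152095317}{429676} \approx -4.9375 \cdot 10^{5}$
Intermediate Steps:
$t{\left(o \right)} = \frac{7}{-4 + o^{2} - o}$ ($t{\left(o \right)} = \frac{7}{-4 + \left(o^{2} - o\right)} = \frac{7}{-4 + o^{2} - o}$)
$t{\left(-655 \right)} - 493749 = \frac{7}{-4 + \left(-655\right)^{2} - -655} - 493749 = \frac{7}{-4 + 429025 + 655} - 493749 = \frac{7}{429676} - 493749 = - \frac{212152095317}{429676}$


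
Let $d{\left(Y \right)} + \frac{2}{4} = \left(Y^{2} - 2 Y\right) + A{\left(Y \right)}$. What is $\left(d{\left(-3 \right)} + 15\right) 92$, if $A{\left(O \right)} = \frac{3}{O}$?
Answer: $2622$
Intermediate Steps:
$d{\left(Y \right)} = - \frac{1}{2} + Y^{2} - 2 Y + \frac{3}{Y}$ ($d{\left(Y \right)} = - \frac{1}{2} + \left(\left(Y^{2} - 2 Y\right) + \frac{3}{Y}\right) = - \frac{1}{2} + \left(Y^{2} - 2 Y + \frac{3}{Y}\right) = - \frac{1}{2} + Y^{2} - 2 Y + \frac{3}{Y}$)
$\left(d{\left(-3 \right)} + 15\right) 92 = \left(\left(- \frac{1}{2} + \left(-3\right)^{2} - -6 + \frac{3}{-3}\right) + 15\right) 92 = \left(\left(- \frac{1}{2} + 9 + 6 + 3 \left(- \frac{1}{3}\right)\right) + 15\right) 92 = \left(\left(- \frac{1}{2} + 9 + 6 - 1\right) + 15\right) 92 = \left(\frac{27}{2} + 15\right) 92 = \frac{57}{2} \cdot 92 = 2622$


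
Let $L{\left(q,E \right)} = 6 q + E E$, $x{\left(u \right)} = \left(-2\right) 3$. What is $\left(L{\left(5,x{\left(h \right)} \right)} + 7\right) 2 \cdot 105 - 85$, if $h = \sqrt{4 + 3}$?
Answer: $15245$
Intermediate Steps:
$h = \sqrt{7} \approx 2.6458$
$x{\left(u \right)} = -6$
$L{\left(q,E \right)} = E^{2} + 6 q$ ($L{\left(q,E \right)} = 6 q + E^{2} = E^{2} + 6 q$)
$\left(L{\left(5,x{\left(h \right)} \right)} + 7\right) 2 \cdot 105 - 85 = \left(\left(\left(-6\right)^{2} + 6 \cdot 5\right) + 7\right) 2 \cdot 105 - 85 = \left(\left(36 + 30\right) + 7\right) 2 \cdot 105 - 85 = \left(66 + 7\right) 2 \cdot 105 - 85 = 73 \cdot 2 \cdot 105 - 85 = 146 \cdot 105 - 85 = 15330 - 85 = 15245$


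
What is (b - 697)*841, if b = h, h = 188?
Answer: -428069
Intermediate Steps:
b = 188
(b - 697)*841 = (188 - 697)*841 = -509*841 = -428069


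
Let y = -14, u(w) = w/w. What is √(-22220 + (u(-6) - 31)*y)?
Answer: 10*I*√218 ≈ 147.65*I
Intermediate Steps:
u(w) = 1
√(-22220 + (u(-6) - 31)*y) = √(-22220 + (1 - 31)*(-14)) = √(-22220 - 30*(-14)) = √(-22220 + 420) = √(-21800) = 10*I*√218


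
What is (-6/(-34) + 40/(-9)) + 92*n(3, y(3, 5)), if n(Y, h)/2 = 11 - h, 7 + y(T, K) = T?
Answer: 421627/153 ≈ 2755.7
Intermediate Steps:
y(T, K) = -7 + T
n(Y, h) = 22 - 2*h (n(Y, h) = 2*(11 - h) = 22 - 2*h)
(-6/(-34) + 40/(-9)) + 92*n(3, y(3, 5)) = (-6/(-34) + 40/(-9)) + 92*(22 - 2*(-7 + 3)) = (-6*(-1/34) + 40*(-⅑)) + 92*(22 - 2*(-4)) = (3/17 - 40/9) + 92*(22 + 8) = -653/153 + 92*30 = -653/153 + 2760 = 421627/153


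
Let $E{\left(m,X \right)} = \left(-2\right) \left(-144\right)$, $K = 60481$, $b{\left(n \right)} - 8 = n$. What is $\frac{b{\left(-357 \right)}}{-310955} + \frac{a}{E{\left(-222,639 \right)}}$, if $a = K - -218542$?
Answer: $\frac{86763697477}{89555040} \approx 968.83$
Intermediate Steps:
$b{\left(n \right)} = 8 + n$
$E{\left(m,X \right)} = 288$
$a = 279023$ ($a = 60481 - -218542 = 60481 + 218542 = 279023$)
$\frac{b{\left(-357 \right)}}{-310955} + \frac{a}{E{\left(-222,639 \right)}} = \frac{8 - 357}{-310955} + \frac{279023}{288} = \left(-349\right) \left(- \frac{1}{310955}\right) + 279023 \cdot \frac{1}{288} = \frac{349}{310955} + \frac{279023}{288} = \frac{86763697477}{89555040}$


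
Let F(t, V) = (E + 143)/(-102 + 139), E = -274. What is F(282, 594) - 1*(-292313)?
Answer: 10815450/37 ≈ 2.9231e+5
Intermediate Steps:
F(t, V) = -131/37 (F(t, V) = (-274 + 143)/(-102 + 139) = -131/37)
F(282, 594) - 1*(-292313) = -131/37 - 1*(-292313) = -131/37 + 292313 = 10815450/37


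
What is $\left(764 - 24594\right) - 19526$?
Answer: $-43356$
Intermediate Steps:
$\left(764 - 24594\right) - 19526 = -23830 - 19526 = -43356$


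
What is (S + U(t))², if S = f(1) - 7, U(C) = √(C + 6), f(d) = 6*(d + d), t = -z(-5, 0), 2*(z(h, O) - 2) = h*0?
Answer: 49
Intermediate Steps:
z(h, O) = 2 (z(h, O) = 2 + (h*0)/2 = 2 + (½)*0 = 2 + 0 = 2)
t = -2 (t = -1*2 = -2)
f(d) = 12*d (f(d) = 6*(2*d) = 12*d)
U(C) = √(6 + C)
S = 5 (S = 12*1 - 7 = 12 - 7 = 5)
(S + U(t))² = (5 + √(6 - 2))² = (5 + √4)² = (5 + 2)² = 7² = 49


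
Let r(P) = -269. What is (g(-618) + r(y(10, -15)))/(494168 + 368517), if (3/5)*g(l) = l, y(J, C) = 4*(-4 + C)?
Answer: -1299/862685 ≈ -0.0015058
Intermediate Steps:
y(J, C) = -16 + 4*C
g(l) = 5*l/3
(g(-618) + r(y(10, -15)))/(494168 + 368517) = ((5/3)*(-618) - 269)/(494168 + 368517) = (-1030 - 269)/862685 = -1299*1/862685 = -1299/862685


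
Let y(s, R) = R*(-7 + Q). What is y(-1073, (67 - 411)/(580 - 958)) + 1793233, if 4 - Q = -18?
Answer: 112974539/63 ≈ 1.7932e+6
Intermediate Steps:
Q = 22 (Q = 4 - 1*(-18) = 4 + 18 = 22)
y(s, R) = 15*R (y(s, R) = R*(-7 + 22) = R*15 = 15*R)
y(-1073, (67 - 411)/(580 - 958)) + 1793233 = 15*((67 - 411)/(580 - 958)) + 1793233 = 15*(-344/(-378)) + 1793233 = 15*(-344*(-1/378)) + 1793233 = 15*(172/189) + 1793233 = 860/63 + 1793233 = 112974539/63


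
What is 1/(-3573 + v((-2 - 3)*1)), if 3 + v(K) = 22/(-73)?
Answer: -73/261070 ≈ -0.00027962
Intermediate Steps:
v(K) = -241/73 (v(K) = -3 + 22/(-73) = -3 + 22*(-1/73) = -3 - 22/73 = -241/73)
1/(-3573 + v((-2 - 3)*1)) = 1/(-3573 - 241/73) = 1/(-261070/73) = -73/261070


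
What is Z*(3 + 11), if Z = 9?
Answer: 126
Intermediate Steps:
Z*(3 + 11) = 9*(3 + 11) = 9*14 = 126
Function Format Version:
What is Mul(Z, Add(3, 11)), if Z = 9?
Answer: 126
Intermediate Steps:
Mul(Z, Add(3, 11)) = Mul(9, Add(3, 11)) = Mul(9, 14) = 126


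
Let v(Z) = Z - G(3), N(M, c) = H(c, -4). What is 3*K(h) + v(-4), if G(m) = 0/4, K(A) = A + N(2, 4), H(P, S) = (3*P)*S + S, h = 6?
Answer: -142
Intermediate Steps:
H(P, S) = S + 3*P*S (H(P, S) = 3*P*S + S = S + 3*P*S)
N(M, c) = -4 - 12*c (N(M, c) = -4*(1 + 3*c) = -4 - 12*c)
K(A) = -52 + A (K(A) = A + (-4 - 12*4) = A + (-4 - 48) = A - 52 = -52 + A)
G(m) = 0 (G(m) = 0*(¼) = 0)
v(Z) = Z (v(Z) = Z - 1*0 = Z + 0 = Z)
3*K(h) + v(-4) = 3*(-52 + 6) - 4 = 3*(-46) - 4 = -138 - 4 = -142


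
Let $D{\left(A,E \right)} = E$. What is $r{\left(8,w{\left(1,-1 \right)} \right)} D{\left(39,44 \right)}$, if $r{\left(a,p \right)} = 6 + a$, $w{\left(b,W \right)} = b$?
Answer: $616$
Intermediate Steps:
$r{\left(8,w{\left(1,-1 \right)} \right)} D{\left(39,44 \right)} = \left(6 + 8\right) 44 = 14 \cdot 44 = 616$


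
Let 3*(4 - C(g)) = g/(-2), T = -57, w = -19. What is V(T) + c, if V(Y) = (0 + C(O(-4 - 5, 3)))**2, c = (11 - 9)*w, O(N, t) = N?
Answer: -127/4 ≈ -31.750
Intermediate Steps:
C(g) = 4 + g/6 (C(g) = 4 - g/(3*(-2)) = 4 - g*(-1)/(3*2) = 4 - (-1)*g/6 = 4 + g/6)
c = -38 (c = (11 - 9)*(-19) = 2*(-19) = -38)
V(Y) = 25/4 (V(Y) = (0 + (4 + (-4 - 5)/6))**2 = (0 + (4 + (1/6)*(-9)))**2 = (0 + (4 - 3/2))**2 = (0 + 5/2)**2 = (5/2)**2 = 25/4)
V(T) + c = 25/4 - 38 = -127/4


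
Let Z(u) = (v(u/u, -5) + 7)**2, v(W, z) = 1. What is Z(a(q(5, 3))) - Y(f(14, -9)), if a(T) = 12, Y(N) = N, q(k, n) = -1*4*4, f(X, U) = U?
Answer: 73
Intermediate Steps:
q(k, n) = -16 (q(k, n) = -4*4 = -16)
Z(u) = 64 (Z(u) = (1 + 7)**2 = 8**2 = 64)
Z(a(q(5, 3))) - Y(f(14, -9)) = 64 - 1*(-9) = 64 + 9 = 73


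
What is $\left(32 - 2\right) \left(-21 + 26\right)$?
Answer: $150$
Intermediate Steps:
$\left(32 - 2\right) \left(-21 + 26\right) = 30 \cdot 5 = 150$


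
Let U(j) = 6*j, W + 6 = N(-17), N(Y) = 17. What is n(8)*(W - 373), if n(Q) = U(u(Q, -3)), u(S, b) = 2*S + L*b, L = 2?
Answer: -21720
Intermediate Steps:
W = 11 (W = -6 + 17 = 11)
u(S, b) = 2*S + 2*b
n(Q) = -36 + 12*Q (n(Q) = 6*(2*Q + 2*(-3)) = 6*(2*Q - 6) = 6*(-6 + 2*Q) = -36 + 12*Q)
n(8)*(W - 373) = (-36 + 12*8)*(11 - 373) = (-36 + 96)*(-362) = 60*(-362) = -21720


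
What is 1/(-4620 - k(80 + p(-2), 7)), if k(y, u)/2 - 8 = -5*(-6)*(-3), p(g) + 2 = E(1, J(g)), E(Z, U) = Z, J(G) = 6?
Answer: -1/4456 ≈ -0.00022442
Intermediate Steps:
p(g) = -1 (p(g) = -2 + 1 = -1)
k(y, u) = -164 (k(y, u) = 16 + 2*(-5*(-6)*(-3)) = 16 + 2*(30*(-3)) = 16 + 2*(-90) = 16 - 180 = -164)
1/(-4620 - k(80 + p(-2), 7)) = 1/(-4620 - 1*(-164)) = 1/(-4620 + 164) = 1/(-4456) = -1/4456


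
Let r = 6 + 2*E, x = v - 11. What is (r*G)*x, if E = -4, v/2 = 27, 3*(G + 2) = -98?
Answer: 8944/3 ≈ 2981.3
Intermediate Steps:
G = -104/3 (G = -2 + (1/3)*(-98) = -2 - 98/3 = -104/3 ≈ -34.667)
v = 54 (v = 2*27 = 54)
x = 43 (x = 54 - 11 = 43)
r = -2 (r = 6 + 2*(-4) = 6 - 8 = -2)
(r*G)*x = -2*(-104/3)*43 = (208/3)*43 = 8944/3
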